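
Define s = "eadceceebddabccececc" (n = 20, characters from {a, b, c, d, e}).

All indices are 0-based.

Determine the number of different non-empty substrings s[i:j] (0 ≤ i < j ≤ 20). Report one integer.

185

rank | idx | suffix
   0 |  11 | abccececc
   1 |   1 | adceceebddabccececc
   2 |  12 | bccececc
   3 |   8 | bddabccececc
   4 |  19 | c
   5 |  18 | cc
   6 |  13 | ccececc
   7 |  16 | cecc
   8 |  14 | cececc
   9 |   3 | ceceebddabccececc
  10 |   5 | ceebddabccececc
  11 |  10 | dabccececc
  12 |   2 | dceceebddabccececc
  13 |   9 | ddabccececc
  14 |   0 | eadceceebddabccececc
  15 |   7 | ebddabccececc
  16 |  17 | ecc
  17 |  15 | ececc
  18 |   4 | eceebddabccececc
  19 |   6 | eebddabccececc

SA = [11, 1, 12, 8, 19, 18, 13, 16, 14, 3, 5, 10, 2, 9, 0, 7, 17, 15, 4, 6]
rank  pair      lcp
   1  s[11:],s[1:]  1  'a'
   2  s[1:],s[12:]  0  ''
   3  s[12:],s[8:]  1  'b'
   4  s[8:],s[19:]  0  ''
   5  s[19:],s[18:]  1  'c'
   6  s[18:],s[13:]  2  'cc'
   7  s[13:],s[16:]  1  'c'
   8  s[16:],s[14:]  3  'cec'
   9  s[14:],s[3:]  4  'cece'
  10  s[3:],s[5:]  2  'ce'
  11  s[5:],s[10:]  0  ''
  12  s[10:],s[2:]  1  'd'
  13  s[2:],s[9:]  1  'd'
  14  s[9:],s[0:]  0  ''
  15  s[0:],s[7:]  1  'e'
  16  s[7:],s[17:]  1  'e'
  17  s[17:],s[15:]  2  'ec'
  18  s[15:],s[4:]  3  'ece'
  19  s[4:],s[6:]  1  'e'

n(n+1)/2 = 20·21/2 = 210
Σ LCP = 0 + 1 + 0 + 1 + 0 + 1 + 2 + 1 + 3 + 4 + 2 + 0 + 1 + 1 + 0 + 1 + 1 + 2 + 3 + 1 = 25
distinct = 210 − 25 = 185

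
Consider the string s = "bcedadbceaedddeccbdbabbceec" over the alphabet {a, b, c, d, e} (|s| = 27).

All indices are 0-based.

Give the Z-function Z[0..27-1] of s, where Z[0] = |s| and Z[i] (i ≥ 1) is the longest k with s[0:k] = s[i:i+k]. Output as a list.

Z[0]=27
i=1: outside box; Z[1]=0
i=2: outside box; Z[2]=0
i=3: outside box; Z[3]=0
i=4: outside box; Z[4]=0
i=5: outside box; Z[5]=0
i=6: outside box; Z[6]=3 scan→box=[6,9)
i=7: min(r-i=2, Z[1]=0)=0; Z[7]=0
i=8: min(r-i=1, Z[2]=0)=0; Z[8]=0
i=9: outside box; Z[9]=0
i=10: outside box; Z[10]=0
i=11: outside box; Z[11]=0
i=12: outside box; Z[12]=0
i=13: outside box; Z[13]=0
i=14: outside box; Z[14]=0
i=15: outside box; Z[15]=0
i=16: outside box; Z[16]=0
i=17: outside box; Z[17]=1 scan→box=[17,18)
i=18: outside box; Z[18]=0
i=19: outside box; Z[19]=1 scan→box=[19,20)
i=20: outside box; Z[20]=0
i=21: outside box; Z[21]=1 scan→box=[21,22)
i=22: outside box; Z[22]=3 scan→box=[22,25)
i=23: min(r-i=2, Z[1]=0)=0; Z[23]=0
i=24: min(r-i=1, Z[2]=0)=0; Z[24]=0
i=25: outside box; Z[25]=0
i=26: outside box; Z[26]=0

[27, 0, 0, 0, 0, 0, 3, 0, 0, 0, 0, 0, 0, 0, 0, 0, 0, 1, 0, 1, 0, 1, 3, 0, 0, 0, 0]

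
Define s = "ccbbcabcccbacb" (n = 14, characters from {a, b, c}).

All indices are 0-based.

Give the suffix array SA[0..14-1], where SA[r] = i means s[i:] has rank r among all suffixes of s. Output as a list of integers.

[5, 11, 13, 10, 2, 3, 6, 4, 12, 9, 1, 8, 0, 7]

rank | idx | suffix
   0 |   5 | abcccbacb
   1 |  11 | acb
   2 |  13 | b
   3 |  10 | bacb
   4 |   2 | bbcabcccbacb
   5 |   3 | bcabcccbacb
   6 |   6 | bcccbacb
   7 |   4 | cabcccbacb
   8 |  12 | cb
   9 |   9 | cbacb
  10 |   1 | cbbcabcccbacb
  11 |   8 | ccbacb
  12 |   0 | ccbbcabcccbacb
  13 |   7 | cccbacb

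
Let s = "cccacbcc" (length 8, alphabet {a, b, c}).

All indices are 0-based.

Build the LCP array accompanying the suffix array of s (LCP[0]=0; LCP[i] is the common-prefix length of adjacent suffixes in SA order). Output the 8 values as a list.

rank | idx | suffix
   0 |   3 | acbcc
   1 |   5 | bcc
   2 |   7 | c
   3 |   2 | cacbcc
   4 |   4 | cbcc
   5 |   6 | cc
   6 |   1 | ccacbcc
   7 |   0 | cccacbcc

SA = [3, 5, 7, 2, 4, 6, 1, 0]
rank  pair      lcp
   1  s[3:],s[5:]  0  ''
   2  s[5:],s[7:]  0  ''
   3  s[7:],s[2:]  1  'c'
   4  s[2:],s[4:]  1  'c'
   5  s[4:],s[6:]  1  'c'
   6  s[6:],s[1:]  2  'cc'
   7  s[1:],s[0:]  2  'cc'

[0, 0, 0, 1, 1, 1, 2, 2]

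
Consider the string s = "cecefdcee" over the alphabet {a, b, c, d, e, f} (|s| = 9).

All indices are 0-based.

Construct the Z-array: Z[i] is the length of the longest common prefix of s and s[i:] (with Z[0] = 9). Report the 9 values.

[9, 0, 2, 0, 0, 0, 2, 0, 0]

Z[0]=9
i=1: fresh scan; Z[1]=0
i=2: fresh scan; Z[2]=2 grow→box=[2,4)
i=3: min(r-i=1, Z[1]=0)=0; Z[3]=0
i=4: fresh scan; Z[4]=0
i=5: fresh scan; Z[5]=0
i=6: fresh scan; Z[6]=2 grow→box=[6,8)
i=7: min(r-i=1, Z[1]=0)=0; Z[7]=0
i=8: fresh scan; Z[8]=0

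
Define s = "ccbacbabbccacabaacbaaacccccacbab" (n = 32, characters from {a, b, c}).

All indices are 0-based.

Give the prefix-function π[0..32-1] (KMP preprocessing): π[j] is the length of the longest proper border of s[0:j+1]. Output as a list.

[0, 1, 0, 0, 1, 0, 0, 0, 0, 1, 2, 0, 1, 0, 0, 0, 0, 1, 0, 0, 0, 0, 1, 2, 2, 2, 2, 0, 1, 0, 0, 0]

π[0] = 0
j=1 s[j]='c': π[1]=1 (border 'c')
j=2 s[j]='b': k: 1→0; π[2]=0 (border '')
j=3 s[j]='a': π[3]=0 (border '')
j=4 s[j]='c': π[4]=1 (border 'c')
j=5 s[j]='b': k: 1→0; π[5]=0 (border '')
j=6 s[j]='a': π[6]=0 (border '')
j=7 s[j]='b': π[7]=0 (border '')
j=8 s[j]='b': π[8]=0 (border '')
j=9 s[j]='c': π[9]=1 (border 'c')
j=10 s[j]='c': π[10]=2 (border 'cc')
j=11 s[j]='a': k: 2→1→0; π[11]=0 (border '')
j=12 s[j]='c': π[12]=1 (border 'c')
j=13 s[j]='a': k: 1→0; π[13]=0 (border '')
j=14 s[j]='b': π[14]=0 (border '')
j=15 s[j]='a': π[15]=0 (border '')
j=16 s[j]='a': π[16]=0 (border '')
j=17 s[j]='c': π[17]=1 (border 'c')
j=18 s[j]='b': k: 1→0; π[18]=0 (border '')
j=19 s[j]='a': π[19]=0 (border '')
j=20 s[j]='a': π[20]=0 (border '')
j=21 s[j]='a': π[21]=0 (border '')
j=22 s[j]='c': π[22]=1 (border 'c')
j=23 s[j]='c': π[23]=2 (border 'cc')
j=24 s[j]='c': k: 2→1; π[24]=2 (border 'cc')
j=25 s[j]='c': k: 2→1; π[25]=2 (border 'cc')
j=26 s[j]='c': k: 2→1; π[26]=2 (border 'cc')
j=27 s[j]='a': k: 2→1→0; π[27]=0 (border '')
j=28 s[j]='c': π[28]=1 (border 'c')
j=29 s[j]='b': k: 1→0; π[29]=0 (border '')
j=30 s[j]='a': π[30]=0 (border '')
j=31 s[j]='b': π[31]=0 (border '')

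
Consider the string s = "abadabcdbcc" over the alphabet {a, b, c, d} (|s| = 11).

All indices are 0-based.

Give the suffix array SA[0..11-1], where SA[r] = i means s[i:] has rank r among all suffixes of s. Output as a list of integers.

[0, 4, 2, 1, 8, 5, 10, 9, 6, 3, 7]

rank→(start, suffix):
  0 → (0, 'abadabcdbcc')
  1 → (4, 'abcdbcc')
  2 → (2, 'adabcdbcc')
  3 → (1, 'badabcdbcc')
  4 → (8, 'bcc')
  5 → (5, 'bcdbcc')
  6 → (10, 'c')
  7 → (9, 'cc')
  8 → (6, 'cdbcc')
  9 → (3, 'dabcdbcc')
  10 → (7, 'dbcc')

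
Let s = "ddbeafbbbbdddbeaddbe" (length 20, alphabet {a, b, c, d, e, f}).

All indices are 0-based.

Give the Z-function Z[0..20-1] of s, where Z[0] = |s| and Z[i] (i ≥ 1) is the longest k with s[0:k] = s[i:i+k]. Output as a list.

[20, 1, 0, 0, 0, 0, 0, 0, 0, 0, 2, 5, 1, 0, 0, 0, 4, 1, 0, 0]

Z[0]=20
i=1: outside box; Z[1]=1 extend→box=[1,2)
i=2: outside box; Z[2]=0
i=3: outside box; Z[3]=0
i=4: outside box; Z[4]=0
i=5: outside box; Z[5]=0
i=6: outside box; Z[6]=0
i=7: outside box; Z[7]=0
i=8: outside box; Z[8]=0
i=9: outside box; Z[9]=0
i=10: outside box; Z[10]=2 extend→box=[10,12)
i=11: min(r-i=1, Z[1]=1)=1; Z[11]=5 extend→box=[11,16)
i=12: min(r-i=4, Z[1]=1)=1; Z[12]=1
i=13: min(r-i=3, Z[2]=0)=0; Z[13]=0
i=14: min(r-i=2, Z[3]=0)=0; Z[14]=0
i=15: min(r-i=1, Z[4]=0)=0; Z[15]=0
i=16: outside box; Z[16]=4 extend→box=[16,20)
i=17: min(r-i=3, Z[1]=1)=1; Z[17]=1
i=18: min(r-i=2, Z[2]=0)=0; Z[18]=0
i=19: min(r-i=1, Z[3]=0)=0; Z[19]=0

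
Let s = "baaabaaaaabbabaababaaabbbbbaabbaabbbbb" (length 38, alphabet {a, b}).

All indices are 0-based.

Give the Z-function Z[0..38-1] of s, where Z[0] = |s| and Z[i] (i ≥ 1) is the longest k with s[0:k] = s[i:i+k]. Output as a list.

Z[0]=38
i=1: i≥r, start 0; Z[1]=0
i=2: i≥r, start 0; Z[2]=0
i=3: i≥r, start 0; Z[3]=0
i=4: i≥r, start 0; Z[4]=4 grow→box=[4,8)
i=5: min(r-i=3, Z[1]=0)=0; Z[5]=0
i=6: min(r-i=2, Z[2]=0)=0; Z[6]=0
i=7: min(r-i=1, Z[3]=0)=0; Z[7]=0
i=8: i≥r, start 0; Z[8]=0
i=9: i≥r, start 0; Z[9]=0
i=10: i≥r, start 0; Z[10]=1 grow→box=[10,11)
i=11: i≥r, start 0; Z[11]=2 grow→box=[11,13)
i=12: min(r-i=1, Z[1]=0)=0; Z[12]=0
i=13: i≥r, start 0; Z[13]=3 grow→box=[13,16)
i=14: min(r-i=2, Z[1]=0)=0; Z[14]=0
i=15: min(r-i=1, Z[2]=0)=0; Z[15]=0
i=16: i≥r, start 0; Z[16]=2 grow→box=[16,18)
i=17: min(r-i=1, Z[1]=0)=0; Z[17]=0
i=18: i≥r, start 0; Z[18]=5 grow→box=[18,23)
i=19: min(r-i=4, Z[1]=0)=0; Z[19]=0
i=20: min(r-i=3, Z[2]=0)=0; Z[20]=0
i=21: min(r-i=2, Z[3]=0)=0; Z[21]=0
i=22: min(r-i=1, Z[4]=4)=1; Z[22]=1
i=23: i≥r, start 0; Z[23]=1 grow→box=[23,24)
i=24: i≥r, start 0; Z[24]=1 grow→box=[24,25)
i=25: i≥r, start 0; Z[25]=1 grow→box=[25,26)
i=26: i≥r, start 0; Z[26]=3 grow→box=[26,29)
i=27: min(r-i=2, Z[1]=0)=0; Z[27]=0
i=28: min(r-i=1, Z[2]=0)=0; Z[28]=0
i=29: i≥r, start 0; Z[29]=1 grow→box=[29,30)
i=30: i≥r, start 0; Z[30]=3 grow→box=[30,33)
i=31: min(r-i=2, Z[1]=0)=0; Z[31]=0
i=32: min(r-i=1, Z[2]=0)=0; Z[32]=0
i=33: i≥r, start 0; Z[33]=1 grow→box=[33,34)
i=34: i≥r, start 0; Z[34]=1 grow→box=[34,35)
i=35: i≥r, start 0; Z[35]=1 grow→box=[35,36)
i=36: i≥r, start 0; Z[36]=1 grow→box=[36,37)
i=37: i≥r, start 0; Z[37]=1 grow→box=[37,38)

[38, 0, 0, 0, 4, 0, 0, 0, 0, 0, 1, 2, 0, 3, 0, 0, 2, 0, 5, 0, 0, 0, 1, 1, 1, 1, 3, 0, 0, 1, 3, 0, 0, 1, 1, 1, 1, 1]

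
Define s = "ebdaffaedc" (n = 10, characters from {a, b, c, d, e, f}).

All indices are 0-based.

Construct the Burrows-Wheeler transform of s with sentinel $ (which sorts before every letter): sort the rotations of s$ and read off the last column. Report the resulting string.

rank  rotation     last
    0  $ebdaffaedc  c
    1  aedc$ebdaff  f
    2  affaedc$ebd  d
    3  bdaffaedc$e  e
    4  c$ebdaffaed  d
    5  daffaedc$eb  b
    6  dc$ebdaffae  e
    7  ebdaffaedc$  $
    8  edc$ebdaffa  a
    9  faedc$ebdaf  f
   10  ffaedc$ebda  a

cfdedbe$afa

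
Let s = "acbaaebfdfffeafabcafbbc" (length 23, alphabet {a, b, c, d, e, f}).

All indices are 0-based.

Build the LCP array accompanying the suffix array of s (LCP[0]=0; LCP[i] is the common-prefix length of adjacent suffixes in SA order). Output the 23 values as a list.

rank | idx | suffix
   0 |   3 | aaebfdfffeafabcafbbc
   1 |  15 | abcafbbc
   2 |   0 | acbaaebfdfffeafabcafbbc
   3 |   4 | aebfdfffeafabcafbbc
   4 |  13 | afabcafbbc
   5 |  18 | afbbc
   6 |   2 | baaebfdfffeafabcafbbc
   7 |  20 | bbc
   8 |  21 | bc
   9 |  16 | bcafbbc
  10 |   6 | bfdfffeafabcafbbc
  11 |  22 | c
  12 |  17 | cafbbc
  13 |   1 | cbaaebfdfffeafabcafbbc
  14 |   8 | dfffeafabcafbbc
  15 |  12 | eafabcafbbc
  16 |   5 | ebfdfffeafabcafbbc
  17 |  14 | fabcafbbc
  18 |  19 | fbbc
  19 |   7 | fdfffeafabcafbbc
  20 |  11 | feafabcafbbc
  21 |  10 | ffeafabcafbbc
  22 |   9 | fffeafabcafbbc

SA = [3, 15, 0, 4, 13, 18, 2, 20, 21, 16, 6, 22, 17, 1, 8, 12, 5, 14, 19, 7, 11, 10, 9]
[i] adj suffixes → lcp
  [1] 3/15 → 1 ('a')
  [2] 15/0 → 1 ('a')
  [3] 0/4 → 1 ('a')
  [4] 4/13 → 1 ('a')
  [5] 13/18 → 2 ('af')
  [6] 18/2 → 0 ('')
  [7] 2/20 → 1 ('b')
  [8] 20/21 → 1 ('b')
  [9] 21/16 → 2 ('bc')
  [10] 16/6 → 1 ('b')
  [11] 6/22 → 0 ('')
  [12] 22/17 → 1 ('c')
  [13] 17/1 → 1 ('c')
  [14] 1/8 → 0 ('')
  [15] 8/12 → 0 ('')
  [16] 12/5 → 1 ('e')
  [17] 5/14 → 0 ('')
  [18] 14/19 → 1 ('f')
  [19] 19/7 → 1 ('f')
  [20] 7/11 → 1 ('f')
  [21] 11/10 → 1 ('f')
  [22] 10/9 → 2 ('ff')

[0, 1, 1, 1, 1, 2, 0, 1, 1, 2, 1, 0, 1, 1, 0, 0, 1, 0, 1, 1, 1, 1, 2]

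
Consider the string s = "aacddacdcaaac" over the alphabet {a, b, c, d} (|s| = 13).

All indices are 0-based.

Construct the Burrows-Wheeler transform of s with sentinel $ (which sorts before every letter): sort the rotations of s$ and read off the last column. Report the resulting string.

cca$adaadaadcc

rank  rotation        last
    0  $aacddacdcaaac  c
    1  aaac$aacddacdc  c
    2  aac$aacddacdca  a
    3  aacddacdcaaac$  $
    4  ac$aacddacdcaa  a
    5  acdcaaac$aacdd  d
    6  acddacdcaaac$a  a
    7  c$aacddacdcaaa  a
    8  caaac$aacddacd  d
    9  cdcaaac$aacdda  a
   10  cddacdcaaac$aa  a
   11  dacdcaaac$aacd  d
   12  dcaaac$aacddac  c
   13  ddacdcaaac$aac  c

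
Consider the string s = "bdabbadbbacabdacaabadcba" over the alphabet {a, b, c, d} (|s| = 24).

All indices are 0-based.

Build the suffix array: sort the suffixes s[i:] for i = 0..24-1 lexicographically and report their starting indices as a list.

[23, 16, 17, 2, 11, 14, 9, 5, 19, 22, 8, 4, 18, 7, 3, 0, 12, 15, 10, 21, 1, 13, 6, 20]

sorted suffixes:
  #0 SA[0]=23  'a'
  #1 SA[1]=16  'aabadcba'
  #2 SA[2]=17  'abadcba'
  #3 SA[3]=2  'abbadbbacabdacaabadcba'
  #4 SA[4]=11  'abdacaabadcba'
  #5 SA[5]=14  'acaabadcba'
  #6 SA[6]=9  'acabdacaabadcba'
  #7 SA[7]=5  'adbbacabdacaabadcba'
  #8 SA[8]=19  'adcba'
  #9 SA[9]=22  'ba'
  #10 SA[10]=8  'bacabdacaabadcba'
  #11 SA[11]=4  'badbbacabdacaabadcba'
  #12 SA[12]=18  'badcba'
  #13 SA[13]=7  'bbacabdacaabadcba'
  #14 SA[14]=3  'bbadbbacabdacaabadcba'
  #15 SA[15]=0  'bdabbadbbacabdacaabadcba'
  #16 SA[16]=12  'bdacaabadcba'
  #17 SA[17]=15  'caabadcba'
  #18 SA[18]=10  'cabdacaabadcba'
  #19 SA[19]=21  'cba'
  #20 SA[20]=1  'dabbadbbacabdacaabadcba'
  #21 SA[21]=13  'dacaabadcba'
  #22 SA[22]=6  'dbbacabdacaabadcba'
  #23 SA[23]=20  'dcba'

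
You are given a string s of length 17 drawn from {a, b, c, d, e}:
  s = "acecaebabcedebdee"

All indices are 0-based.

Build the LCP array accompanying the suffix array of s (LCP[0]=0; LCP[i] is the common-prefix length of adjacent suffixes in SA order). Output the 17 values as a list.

rank→(start, suffix):
  0 → (7, 'abcedebdee')
  1 → (0, 'acecaebabcedebdee')
  2 → (4, 'aebabcedebdee')
  3 → (6, 'babcedebdee')
  4 → (8, 'bcedebdee')
  5 → (13, 'bdee')
  6 → (3, 'caebabcedebdee')
  7 → (1, 'cecaebabcedebdee')
  8 → (9, 'cedebdee')
  9 → (11, 'debdee')
  10 → (14, 'dee')
  11 → (16, 'e')
  12 → (5, 'ebabcedebdee')
  13 → (12, 'ebdee')
  14 → (2, 'ecaebabcedebdee')
  15 → (10, 'edebdee')
  16 → (15, 'ee')

SA = [7, 0, 4, 6, 8, 13, 3, 1, 9, 11, 14, 16, 5, 12, 2, 10, 15]
[i] adj suffixes → lcp
  [1] 7/0 → 1 ('a')
  [2] 0/4 → 1 ('a')
  [3] 4/6 → 0 ('')
  [4] 6/8 → 1 ('b')
  [5] 8/13 → 1 ('b')
  [6] 13/3 → 0 ('')
  [7] 3/1 → 1 ('c')
  [8] 1/9 → 2 ('ce')
  [9] 9/11 → 0 ('')
  [10] 11/14 → 2 ('de')
  [11] 14/16 → 0 ('')
  [12] 16/5 → 1 ('e')
  [13] 5/12 → 2 ('eb')
  [14] 12/2 → 1 ('e')
  [15] 2/10 → 1 ('e')
  [16] 10/15 → 1 ('e')

[0, 1, 1, 0, 1, 1, 0, 1, 2, 0, 2, 0, 1, 2, 1, 1, 1]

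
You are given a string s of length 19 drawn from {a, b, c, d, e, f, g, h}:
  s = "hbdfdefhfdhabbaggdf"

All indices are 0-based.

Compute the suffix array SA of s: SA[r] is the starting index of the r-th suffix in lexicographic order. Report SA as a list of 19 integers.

[11, 14, 13, 12, 1, 4, 17, 2, 9, 5, 18, 3, 8, 6, 16, 15, 10, 0, 7]

sorted suffixes:
  #0 SA[0]=11  'abbaggdf'
  #1 SA[1]=14  'aggdf'
  #2 SA[2]=13  'baggdf'
  #3 SA[3]=12  'bbaggdf'
  #4 SA[4]=1  'bdfdefhfdhabbaggdf'
  #5 SA[5]=4  'defhfdhabbaggdf'
  #6 SA[6]=17  'df'
  #7 SA[7]=2  'dfdefhfdhabbaggdf'
  #8 SA[8]=9  'dhabbaggdf'
  #9 SA[9]=5  'efhfdhabbaggdf'
  #10 SA[10]=18  'f'
  #11 SA[11]=3  'fdefhfdhabbaggdf'
  #12 SA[12]=8  'fdhabbaggdf'
  #13 SA[13]=6  'fhfdhabbaggdf'
  #14 SA[14]=16  'gdf'
  #15 SA[15]=15  'ggdf'
  #16 SA[16]=10  'habbaggdf'
  #17 SA[17]=0  'hbdfdefhfdhabbaggdf'
  #18 SA[18]=7  'hfdhabbaggdf'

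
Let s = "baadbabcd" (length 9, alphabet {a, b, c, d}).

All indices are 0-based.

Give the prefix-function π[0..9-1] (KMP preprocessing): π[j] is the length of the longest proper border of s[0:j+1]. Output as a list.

[0, 0, 0, 0, 1, 2, 1, 0, 0]

π[0] = 0
j=1 s[j]='a': π[1]=0 (border '')
j=2 s[j]='a': π[2]=0 (border '')
j=3 s[j]='d': π[3]=0 (border '')
j=4 s[j]='b': π[4]=1 (border 'b')
j=5 s[j]='a': π[5]=2 (border 'ba')
j=6 s[j]='b': k: 2→0; π[6]=1 (border 'b')
j=7 s[j]='c': k: 1→0; π[7]=0 (border '')
j=8 s[j]='d': π[8]=0 (border '')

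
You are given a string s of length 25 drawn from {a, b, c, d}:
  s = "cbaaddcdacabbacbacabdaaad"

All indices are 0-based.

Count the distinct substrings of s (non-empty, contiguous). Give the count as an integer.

287

rank | idx | suffix
   0 |  21 | aaad
   1 |  22 | aad
   2 |   2 | aaddcdacabbacbacabdaaad
   3 |  10 | abbacbacabdaaad
   4 |  18 | abdaaad
   5 |   8 | acabbacbacabdaaad
   6 |  16 | acabdaaad
   7 |  13 | acbacabdaaad
   8 |  23 | ad
   9 |   3 | addcdacabbacbacabdaaad
  10 |   1 | baaddcdacabbacbacabdaaad
  11 |  15 | bacabdaaad
  12 |  12 | bacbacabdaaad
  13 |  11 | bbacbacabdaaad
  14 |  19 | bdaaad
  15 |   9 | cabbacbacabdaaad
  16 |  17 | cabdaaad
  17 |   0 | cbaaddcdacabbacbacabdaaad
  18 |  14 | cbacabdaaad
  19 |   6 | cdacabbacbacabdaaad
  20 |  24 | d
  21 |  20 | daaad
  22 |   7 | dacabbacbacabdaaad
  23 |   5 | dcdacabbacbacabdaaad
  24 |   4 | ddcdacabbacbacabdaaad

SA = [21, 22, 2, 10, 18, 8, 16, 13, 23, 3, 1, 15, 12, 11, 19, 9, 17, 0, 14, 6, 24, 20, 7, 5, 4]
i: (SA[i-1],SA[i]) lcp shared
  1: (21,22) 2 'aa'
  2: (22,2) 3 'aad'
  3: (2,10) 1 'a'
  4: (10,18) 2 'ab'
  5: (18,8) 1 'a'
  6: (8,16) 4 'acab'
  7: (16,13) 2 'ac'
  8: (13,23) 1 'a'
  9: (23,3) 2 'ad'
  10: (3,1) 0 ''
  11: (1,15) 2 'ba'
  12: (15,12) 3 'bac'
  13: (12,11) 1 'b'
  14: (11,19) 1 'b'
  15: (19,9) 0 ''
  16: (9,17) 3 'cab'
  17: (17,0) 1 'c'
  18: (0,14) 3 'cba'
  19: (14,6) 1 'c'
  20: (6,24) 0 ''
  21: (24,20) 1 'd'
  22: (20,7) 2 'da'
  23: (7,5) 1 'd'
  24: (5,4) 1 'd'

n(n+1)/2 = 25·26/2 = 325
Σ LCP = 0 + 2 + 3 + 1 + 2 + 1 + 4 + 2 + 1 + 2 + 0 + 2 + 3 + 1 + 1 + 0 + 3 + 1 + 3 + 1 + 0 + 1 + 2 + 1 + 1 = 38
distinct = 325 − 38 = 287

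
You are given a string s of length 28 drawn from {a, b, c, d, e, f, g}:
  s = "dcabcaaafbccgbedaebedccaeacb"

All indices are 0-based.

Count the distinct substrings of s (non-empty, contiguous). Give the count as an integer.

375

sorted suffixes:
  #0 SA[0]=5  'aaafbccgbedaebedccaeacb'
  #1 SA[1]=6  'aafbccgbedaebedccaeacb'
  #2 SA[2]=2  'abcaaafbccgbedaebedccaeacb'
  #3 SA[3]=25  'acb'
  #4 SA[4]=23  'aeacb'
  #5 SA[5]=16  'aebedccaeacb'
  #6 SA[6]=7  'afbccgbedaebedccaeacb'
  #7 SA[7]=27  'b'
  #8 SA[8]=3  'bcaaafbccgbedaebedccaeacb'
  #9 SA[9]=9  'bccgbedaebedccaeacb'
  #10 SA[10]=13  'bedaebedccaeacb'
  #11 SA[11]=18  'bedccaeacb'
  #12 SA[12]=4  'caaafbccgbedaebedccaeacb'
  #13 SA[13]=1  'cabcaaafbccgbedaebedccaeacb'
  #14 SA[14]=22  'caeacb'
  #15 SA[15]=26  'cb'
  #16 SA[16]=21  'ccaeacb'
  #17 SA[17]=10  'ccgbedaebedccaeacb'
  #18 SA[18]=11  'cgbedaebedccaeacb'
  #19 SA[19]=15  'daebedccaeacb'
  #20 SA[20]=0  'dcabcaaafbccgbedaebedccaeacb'
  #21 SA[21]=20  'dccaeacb'
  #22 SA[22]=24  'eacb'
  #23 SA[23]=17  'ebedccaeacb'
  #24 SA[24]=14  'edaebedccaeacb'
  #25 SA[25]=19  'edccaeacb'
  #26 SA[26]=8  'fbccgbedaebedccaeacb'
  #27 SA[27]=12  'gbedaebedccaeacb'

SA = [5, 6, 2, 25, 23, 16, 7, 27, 3, 9, 13, 18, 4, 1, 22, 26, 21, 10, 11, 15, 0, 20, 24, 17, 14, 19, 8, 12]
i: (SA[i-1],SA[i]) lcp shared
  1: (5,6) 2 'aa'
  2: (6,2) 1 'a'
  3: (2,25) 1 'a'
  4: (25,23) 1 'a'
  5: (23,16) 2 'ae'
  6: (16,7) 1 'a'
  7: (7,27) 0 ''
  8: (27,3) 1 'b'
  9: (3,9) 2 'bc'
  10: (9,13) 1 'b'
  11: (13,18) 3 'bed'
  12: (18,4) 0 ''
  13: (4,1) 2 'ca'
  14: (1,22) 2 'ca'
  15: (22,26) 1 'c'
  16: (26,21) 1 'c'
  17: (21,10) 2 'cc'
  18: (10,11) 1 'c'
  19: (11,15) 0 ''
  20: (15,0) 1 'd'
  21: (0,20) 2 'dc'
  22: (20,24) 0 ''
  23: (24,17) 1 'e'
  24: (17,14) 1 'e'
  25: (14,19) 2 'ed'
  26: (19,8) 0 ''
  27: (8,12) 0 ''

n(n+1)/2 = 28·29/2 = 406
Σ LCP = 0 + 2 + 1 + 1 + 1 + 2 + 1 + 0 + 1 + 2 + 1 + 3 + 0 + 2 + 2 + 1 + 1 + 2 + 1 + 0 + 1 + 2 + 0 + 1 + 1 + 2 + 0 + 0 = 31
distinct = 406 − 31 = 375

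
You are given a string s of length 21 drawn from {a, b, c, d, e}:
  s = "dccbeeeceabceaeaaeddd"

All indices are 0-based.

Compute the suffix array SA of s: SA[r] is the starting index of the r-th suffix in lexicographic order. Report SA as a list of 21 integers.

rank | idx | suffix
   0 |  15 | aaeddd
   1 |   9 | abceaeaaeddd
   2 |  13 | aeaaeddd
   3 |  16 | aeddd
   4 |  10 | bceaeaaeddd
   5 |   3 | beeeceabceaeaaeddd
   6 |   2 | cbeeeceabceaeaaeddd
   7 |   1 | ccbeeeceabceaeaaeddd
   8 |   7 | ceabceaeaaeddd
   9 |  11 | ceaeaaeddd
  10 |  20 | d
  11 |   0 | dccbeeeceabceaeaaeddd
  12 |  19 | dd
  13 |  18 | ddd
  14 |  14 | eaaeddd
  15 |   8 | eabceaeaaeddd
  16 |  12 | eaeaaeddd
  17 |   6 | eceabceaeaaeddd
  18 |  17 | eddd
  19 |   5 | eeceabceaeaaeddd
  20 |   4 | eeeceabceaeaaeddd

[15, 9, 13, 16, 10, 3, 2, 1, 7, 11, 20, 0, 19, 18, 14, 8, 12, 6, 17, 5, 4]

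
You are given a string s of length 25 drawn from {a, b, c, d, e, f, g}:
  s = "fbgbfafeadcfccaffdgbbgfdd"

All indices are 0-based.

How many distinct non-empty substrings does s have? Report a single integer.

rank→(start, suffix):
  0 → (8, 'adcfccaffdgbbgfdd')
  1 → (5, 'afeadcfccaffdgbbgfdd')
  2 → (14, 'affdgbbgfdd')
  3 → (19, 'bbgfdd')
  4 → (3, 'bfafeadcfccaffdgbbgfdd')
  5 → (1, 'bgbfafeadcfccaffdgbbgfdd')
  6 → (20, 'bgfdd')
  7 → (13, 'caffdgbbgfdd')
  8 → (12, 'ccaffdgbbgfdd')
  9 → (10, 'cfccaffdgbbgfdd')
  10 → (24, 'd')
  11 → (9, 'dcfccaffdgbbgfdd')
  12 → (23, 'dd')
  13 → (17, 'dgbbgfdd')
  14 → (7, 'eadcfccaffdgbbgfdd')
  15 → (4, 'fafeadcfccaffdgbbgfdd')
  16 → (0, 'fbgbfafeadcfccaffdgbbgfdd')
  17 → (11, 'fccaffdgbbgfdd')
  18 → (22, 'fdd')
  19 → (16, 'fdgbbgfdd')
  20 → (6, 'feadcfccaffdgbbgfdd')
  21 → (15, 'ffdgbbgfdd')
  22 → (18, 'gbbgfdd')
  23 → (2, 'gbfafeadcfccaffdgbbgfdd')
  24 → (21, 'gfdd')

SA = [8, 5, 14, 19, 3, 1, 20, 13, 12, 10, 24, 9, 23, 17, 7, 4, 0, 11, 22, 16, 6, 15, 18, 2, 21]
rank  pair      lcp
   1  s[8:],s[5:]  1  'a'
   2  s[5:],s[14:]  2  'af'
   3  s[14:],s[19:]  0  ''
   4  s[19:],s[3:]  1  'b'
   5  s[3:],s[1:]  1  'b'
   6  s[1:],s[20:]  2  'bg'
   7  s[20:],s[13:]  0  ''
   8  s[13:],s[12:]  1  'c'
   9  s[12:],s[10:]  1  'c'
  10  s[10:],s[24:]  0  ''
  11  s[24:],s[9:]  1  'd'
  12  s[9:],s[23:]  1  'd'
  13  s[23:],s[17:]  1  'd'
  14  s[17:],s[7:]  0  ''
  15  s[7:],s[4:]  0  ''
  16  s[4:],s[0:]  1  'f'
  17  s[0:],s[11:]  1  'f'
  18  s[11:],s[22:]  1  'f'
  19  s[22:],s[16:]  2  'fd'
  20  s[16:],s[6:]  1  'f'
  21  s[6:],s[15:]  1  'f'
  22  s[15:],s[18:]  0  ''
  23  s[18:],s[2:]  2  'gb'
  24  s[2:],s[21:]  1  'g'

n(n+1)/2 = 25·26/2 = 325
Σ LCP = 0 + 1 + 2 + 0 + 1 + 1 + 2 + 0 + 1 + 1 + 0 + 1 + 1 + 1 + 0 + 0 + 1 + 1 + 1 + 2 + 1 + 1 + 0 + 2 + 1 = 22
distinct = 325 − 22 = 303

303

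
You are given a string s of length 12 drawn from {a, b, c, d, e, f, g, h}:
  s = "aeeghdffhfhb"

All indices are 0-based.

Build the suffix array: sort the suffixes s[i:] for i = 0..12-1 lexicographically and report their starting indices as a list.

[0, 11, 5, 1, 2, 6, 9, 7, 3, 10, 4, 8]

sorted suffixes:
  #0 SA[0]=0  'aeeghdffhfhb'
  #1 SA[1]=11  'b'
  #2 SA[2]=5  'dffhfhb'
  #3 SA[3]=1  'eeghdffhfhb'
  #4 SA[4]=2  'eghdffhfhb'
  #5 SA[5]=6  'ffhfhb'
  #6 SA[6]=9  'fhb'
  #7 SA[7]=7  'fhfhb'
  #8 SA[8]=3  'ghdffhfhb'
  #9 SA[9]=10  'hb'
  #10 SA[10]=4  'hdffhfhb'
  #11 SA[11]=8  'hfhb'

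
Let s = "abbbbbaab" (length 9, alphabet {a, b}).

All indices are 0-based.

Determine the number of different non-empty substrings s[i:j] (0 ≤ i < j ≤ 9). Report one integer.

31

rank→(start, suffix):
  0 → (6, 'aab')
  1 → (7, 'ab')
  2 → (0, 'abbbbbaab')
  3 → (8, 'b')
  4 → (5, 'baab')
  5 → (4, 'bbaab')
  6 → (3, 'bbbaab')
  7 → (2, 'bbbbaab')
  8 → (1, 'bbbbbaab')

SA = [6, 7, 0, 8, 5, 4, 3, 2, 1]
i: (SA[i-1],SA[i]) lcp shared
  1: (6,7) 1 'a'
  2: (7,0) 2 'ab'
  3: (0,8) 0 ''
  4: (8,5) 1 'b'
  5: (5,4) 1 'b'
  6: (4,3) 2 'bb'
  7: (3,2) 3 'bbb'
  8: (2,1) 4 'bbbb'

n(n+1)/2 = 9·10/2 = 45
Σ LCP = 0 + 1 + 2 + 0 + 1 + 1 + 2 + 3 + 4 = 14
distinct = 45 − 14 = 31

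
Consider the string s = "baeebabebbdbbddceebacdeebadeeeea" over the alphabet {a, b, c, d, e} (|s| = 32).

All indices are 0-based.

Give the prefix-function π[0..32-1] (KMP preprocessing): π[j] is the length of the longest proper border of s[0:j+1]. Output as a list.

π[0] = 0
j=1 s[j]='a': π[1]=0 (border '')
j=2 s[j]='e': π[2]=0 (border '')
j=3 s[j]='e': π[3]=0 (border '')
j=4 s[j]='b': π[4]=1 (border 'b')
j=5 s[j]='a': π[5]=2 (border 'ba')
j=6 s[j]='b': k: 2→0; π[6]=1 (border 'b')
j=7 s[j]='e': k: 1→0; π[7]=0 (border '')
j=8 s[j]='b': π[8]=1 (border 'b')
j=9 s[j]='b': k: 1→0; π[9]=1 (border 'b')
j=10 s[j]='d': k: 1→0; π[10]=0 (border '')
j=11 s[j]='b': π[11]=1 (border 'b')
j=12 s[j]='b': k: 1→0; π[12]=1 (border 'b')
j=13 s[j]='d': k: 1→0; π[13]=0 (border '')
j=14 s[j]='d': π[14]=0 (border '')
j=15 s[j]='c': π[15]=0 (border '')
j=16 s[j]='e': π[16]=0 (border '')
j=17 s[j]='e': π[17]=0 (border '')
j=18 s[j]='b': π[18]=1 (border 'b')
j=19 s[j]='a': π[19]=2 (border 'ba')
j=20 s[j]='c': k: 2→0; π[20]=0 (border '')
j=21 s[j]='d': π[21]=0 (border '')
j=22 s[j]='e': π[22]=0 (border '')
j=23 s[j]='e': π[23]=0 (border '')
j=24 s[j]='b': π[24]=1 (border 'b')
j=25 s[j]='a': π[25]=2 (border 'ba')
j=26 s[j]='d': k: 2→0; π[26]=0 (border '')
j=27 s[j]='e': π[27]=0 (border '')
j=28 s[j]='e': π[28]=0 (border '')
j=29 s[j]='e': π[29]=0 (border '')
j=30 s[j]='e': π[30]=0 (border '')
j=31 s[j]='a': π[31]=0 (border '')

[0, 0, 0, 0, 1, 2, 1, 0, 1, 1, 0, 1, 1, 0, 0, 0, 0, 0, 1, 2, 0, 0, 0, 0, 1, 2, 0, 0, 0, 0, 0, 0]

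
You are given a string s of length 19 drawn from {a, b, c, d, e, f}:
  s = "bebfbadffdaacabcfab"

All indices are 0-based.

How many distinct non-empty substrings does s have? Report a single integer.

176

rank→(start, suffix):
  0 → (10, 'aacabcfab')
  1 → (17, 'ab')
  2 → (13, 'abcfab')
  3 → (11, 'acabcfab')
  4 → (5, 'adffdaacabcfab')
  5 → (18, 'b')
  6 → (4, 'badffdaacabcfab')
  7 → (14, 'bcfab')
  8 → (0, 'bebfbadffdaacabcfab')
  9 → (2, 'bfbadffdaacabcfab')
  10 → (12, 'cabcfab')
  11 → (15, 'cfab')
  12 → (9, 'daacabcfab')
  13 → (6, 'dffdaacabcfab')
  14 → (1, 'ebfbadffdaacabcfab')
  15 → (16, 'fab')
  16 → (3, 'fbadffdaacabcfab')
  17 → (8, 'fdaacabcfab')
  18 → (7, 'ffdaacabcfab')

SA = [10, 17, 13, 11, 5, 18, 4, 14, 0, 2, 12, 15, 9, 6, 1, 16, 3, 8, 7]
i: (SA[i-1],SA[i]) lcp shared
  1: (10,17) 1 'a'
  2: (17,13) 2 'ab'
  3: (13,11) 1 'a'
  4: (11,5) 1 'a'
  5: (5,18) 0 ''
  6: (18,4) 1 'b'
  7: (4,14) 1 'b'
  8: (14,0) 1 'b'
  9: (0,2) 1 'b'
  10: (2,12) 0 ''
  11: (12,15) 1 'c'
  12: (15,9) 0 ''
  13: (9,6) 1 'd'
  14: (6,1) 0 ''
  15: (1,16) 0 ''
  16: (16,3) 1 'f'
  17: (3,8) 1 'f'
  18: (8,7) 1 'f'

n(n+1)/2 = 19·20/2 = 190
Σ LCP = 0 + 1 + 2 + 1 + 1 + 0 + 1 + 1 + 1 + 1 + 0 + 1 + 0 + 1 + 0 + 0 + 1 + 1 + 1 = 14
distinct = 190 − 14 = 176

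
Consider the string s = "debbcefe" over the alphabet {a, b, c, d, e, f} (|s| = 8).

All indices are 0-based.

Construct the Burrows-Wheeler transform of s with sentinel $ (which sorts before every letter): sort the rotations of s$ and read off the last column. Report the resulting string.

eebb$fdce

rank  rotation   last
    0  $debbcefe  e
    1  bbcefe$de  e
    2  bcefe$deb  b
    3  cefe$debb  b
    4  debbcefe$  $
    5  e$debbcef  f
    6  ebbcefe$d  d
    7  efe$debbc  c
    8  fe$debbce  e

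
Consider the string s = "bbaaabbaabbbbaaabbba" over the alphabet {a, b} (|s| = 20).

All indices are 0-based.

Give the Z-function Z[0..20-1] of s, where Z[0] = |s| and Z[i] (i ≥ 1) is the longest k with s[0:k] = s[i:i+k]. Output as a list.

[20, 1, 0, 0, 0, 4, 1, 0, 0, 2, 2, 7, 1, 0, 0, 0, 2, 3, 1, 0]

Z[0]=20
i=1: fresh scan; Z[1]=1 extend→box=[1,2)
i=2: fresh scan; Z[2]=0
i=3: fresh scan; Z[3]=0
i=4: fresh scan; Z[4]=0
i=5: fresh scan; Z[5]=4 extend→box=[5,9)
i=6: min(r-i=3, Z[1]=1)=1; Z[6]=1
i=7: min(r-i=2, Z[2]=0)=0; Z[7]=0
i=8: min(r-i=1, Z[3]=0)=0; Z[8]=0
i=9: fresh scan; Z[9]=2 extend→box=[9,11)
i=10: min(r-i=1, Z[1]=1)=1; Z[10]=2 extend→box=[10,12)
i=11: min(r-i=1, Z[1]=1)=1; Z[11]=7 extend→box=[11,18)
i=12: min(r-i=6, Z[1]=1)=1; Z[12]=1
i=13: min(r-i=5, Z[2]=0)=0; Z[13]=0
i=14: min(r-i=4, Z[3]=0)=0; Z[14]=0
i=15: min(r-i=3, Z[4]=0)=0; Z[15]=0
i=16: min(r-i=2, Z[5]=4)=2; Z[16]=2
i=17: min(r-i=1, Z[6]=1)=1; Z[17]=3 extend→box=[17,20)
i=18: min(r-i=2, Z[1]=1)=1; Z[18]=1
i=19: min(r-i=1, Z[2]=0)=0; Z[19]=0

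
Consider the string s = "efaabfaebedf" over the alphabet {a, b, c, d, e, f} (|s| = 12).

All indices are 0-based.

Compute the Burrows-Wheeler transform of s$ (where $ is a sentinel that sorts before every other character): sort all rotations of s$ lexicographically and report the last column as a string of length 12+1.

ffafeaeab$deb

rank  rotation       last
    0  $efaabfaebedf  f
    1  aabfaebedf$ef  f
    2  abfaebedf$efa  a
    3  aebedf$efaabf  f
    4  bedf$efaabfae  e
    5  bfaebedf$efaa  a
    6  df$efaabfaebe  e
    7  ebedf$efaabfa  a
    8  edf$efaabfaeb  b
    9  efaabfaebedf$  $
   10  f$efaabfaebed  d
   11  faabfaebedf$e  e
   12  faebedf$efaab  b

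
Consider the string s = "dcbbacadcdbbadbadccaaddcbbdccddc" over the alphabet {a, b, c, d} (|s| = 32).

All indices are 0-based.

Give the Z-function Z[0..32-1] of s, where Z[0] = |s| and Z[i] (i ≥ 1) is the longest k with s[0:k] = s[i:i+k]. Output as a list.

[32, 0, 0, 0, 0, 0, 0, 2, 0, 1, 0, 0, 0, 1, 0, 0, 2, 0, 0, 0, 0, 1, 4, 0, 0, 0, 2, 0, 0, 1, 2, 0]

Z[0]=32
i=1: outside box; Z[1]=0
i=2: outside box; Z[2]=0
i=3: outside box; Z[3]=0
i=4: outside box; Z[4]=0
i=5: outside box; Z[5]=0
i=6: outside box; Z[6]=0
i=7: outside box; Z[7]=2 scan→box=[7,9)
i=8: min(r-i=1, Z[1]=0)=0; Z[8]=0
i=9: outside box; Z[9]=1 scan→box=[9,10)
i=10: outside box; Z[10]=0
i=11: outside box; Z[11]=0
i=12: outside box; Z[12]=0
i=13: outside box; Z[13]=1 scan→box=[13,14)
i=14: outside box; Z[14]=0
i=15: outside box; Z[15]=0
i=16: outside box; Z[16]=2 scan→box=[16,18)
i=17: min(r-i=1, Z[1]=0)=0; Z[17]=0
i=18: outside box; Z[18]=0
i=19: outside box; Z[19]=0
i=20: outside box; Z[20]=0
i=21: outside box; Z[21]=1 scan→box=[21,22)
i=22: outside box; Z[22]=4 scan→box=[22,26)
i=23: min(r-i=3, Z[1]=0)=0; Z[23]=0
i=24: min(r-i=2, Z[2]=0)=0; Z[24]=0
i=25: min(r-i=1, Z[3]=0)=0; Z[25]=0
i=26: outside box; Z[26]=2 scan→box=[26,28)
i=27: min(r-i=1, Z[1]=0)=0; Z[27]=0
i=28: outside box; Z[28]=0
i=29: outside box; Z[29]=1 scan→box=[29,30)
i=30: outside box; Z[30]=2 scan→box=[30,32)
i=31: min(r-i=1, Z[1]=0)=0; Z[31]=0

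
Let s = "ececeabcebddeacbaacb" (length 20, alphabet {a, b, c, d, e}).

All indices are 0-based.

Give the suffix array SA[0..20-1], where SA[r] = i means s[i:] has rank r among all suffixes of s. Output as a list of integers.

sorted suffixes:
  #0 SA[0]=16  'aacb'
  #1 SA[1]=5  'abcebddeacbaacb'
  #2 SA[2]=17  'acb'
  #3 SA[3]=13  'acbaacb'
  #4 SA[4]=19  'b'
  #5 SA[5]=15  'baacb'
  #6 SA[6]=6  'bcebddeacbaacb'
  #7 SA[7]=9  'bddeacbaacb'
  #8 SA[8]=18  'cb'
  #9 SA[9]=14  'cbaacb'
  #10 SA[10]=3  'ceabcebddeacbaacb'
  #11 SA[11]=7  'cebddeacbaacb'
  #12 SA[12]=1  'ceceabcebddeacbaacb'
  #13 SA[13]=10  'ddeacbaacb'
  #14 SA[14]=11  'deacbaacb'
  #15 SA[15]=4  'eabcebddeacbaacb'
  #16 SA[16]=12  'eacbaacb'
  #17 SA[17]=8  'ebddeacbaacb'
  #18 SA[18]=2  'eceabcebddeacbaacb'
  #19 SA[19]=0  'ececeabcebddeacbaacb'

[16, 5, 17, 13, 19, 15, 6, 9, 18, 14, 3, 7, 1, 10, 11, 4, 12, 8, 2, 0]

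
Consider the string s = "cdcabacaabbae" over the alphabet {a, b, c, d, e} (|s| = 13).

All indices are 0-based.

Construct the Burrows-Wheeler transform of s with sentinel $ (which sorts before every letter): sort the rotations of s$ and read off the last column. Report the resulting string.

eccabbabaad$ca

rank  rotation        last
    0  $cdcabacaabbae  e
    1  aabbae$cdcabac  c
    2  abacaabbae$cdc  c
    3  abbae$cdcabaca  a
    4  acaabbae$cdcab  b
    5  ae$cdcabacaabb  b
    6  bacaabbae$cdca  a
    7  bae$cdcabacaab  b
    8  bbae$cdcabacaa  a
    9  caabbae$cdcaba  a
   10  cabacaabbae$cd  d
   11  cdcabacaabbae$  $
   12  dcabacaabbae$c  c
   13  e$cdcabacaabba  a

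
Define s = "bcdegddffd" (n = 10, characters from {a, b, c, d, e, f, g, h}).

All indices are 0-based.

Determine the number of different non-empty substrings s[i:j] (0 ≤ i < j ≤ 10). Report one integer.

rank→(start, suffix):
  0 → (0, 'bcdegddffd')
  1 → (1, 'cdegddffd')
  2 → (9, 'd')
  3 → (5, 'ddffd')
  4 → (2, 'degddffd')
  5 → (6, 'dffd')
  6 → (3, 'egddffd')
  7 → (8, 'fd')
  8 → (7, 'ffd')
  9 → (4, 'gddffd')

SA = [0, 1, 9, 5, 2, 6, 3, 8, 7, 4]
rank  pair      lcp
   1  s[0:],s[1:]  0  ''
   2  s[1:],s[9:]  0  ''
   3  s[9:],s[5:]  1  'd'
   4  s[5:],s[2:]  1  'd'
   5  s[2:],s[6:]  1  'd'
   6  s[6:],s[3:]  0  ''
   7  s[3:],s[8:]  0  ''
   8  s[8:],s[7:]  1  'f'
   9  s[7:],s[4:]  0  ''

n(n+1)/2 = 10·11/2 = 55
Σ LCP = 0 + 0 + 0 + 1 + 1 + 1 + 0 + 0 + 1 + 0 = 4
distinct = 55 − 4 = 51

51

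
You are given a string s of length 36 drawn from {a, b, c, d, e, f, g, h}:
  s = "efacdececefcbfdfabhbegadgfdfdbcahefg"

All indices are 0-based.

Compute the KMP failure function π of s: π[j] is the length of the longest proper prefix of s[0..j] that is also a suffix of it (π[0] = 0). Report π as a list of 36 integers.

[0, 0, 0, 0, 0, 1, 0, 1, 0, 1, 2, 0, 0, 0, 0, 0, 0, 0, 0, 0, 1, 0, 0, 0, 0, 0, 0, 0, 0, 0, 0, 0, 0, 1, 2, 0]

π[0] = 0
j=1 s[j]='f': π[1]=0 (border '')
j=2 s[j]='a': π[2]=0 (border '')
j=3 s[j]='c': π[3]=0 (border '')
j=4 s[j]='d': π[4]=0 (border '')
j=5 s[j]='e': π[5]=1 (border 'e')
j=6 s[j]='c': k: 1→0; π[6]=0 (border '')
j=7 s[j]='e': π[7]=1 (border 'e')
j=8 s[j]='c': k: 1→0; π[8]=0 (border '')
j=9 s[j]='e': π[9]=1 (border 'e')
j=10 s[j]='f': π[10]=2 (border 'ef')
j=11 s[j]='c': k: 2→0; π[11]=0 (border '')
j=12 s[j]='b': π[12]=0 (border '')
j=13 s[j]='f': π[13]=0 (border '')
j=14 s[j]='d': π[14]=0 (border '')
j=15 s[j]='f': π[15]=0 (border '')
j=16 s[j]='a': π[16]=0 (border '')
j=17 s[j]='b': π[17]=0 (border '')
j=18 s[j]='h': π[18]=0 (border '')
j=19 s[j]='b': π[19]=0 (border '')
j=20 s[j]='e': π[20]=1 (border 'e')
j=21 s[j]='g': k: 1→0; π[21]=0 (border '')
j=22 s[j]='a': π[22]=0 (border '')
j=23 s[j]='d': π[23]=0 (border '')
j=24 s[j]='g': π[24]=0 (border '')
j=25 s[j]='f': π[25]=0 (border '')
j=26 s[j]='d': π[26]=0 (border '')
j=27 s[j]='f': π[27]=0 (border '')
j=28 s[j]='d': π[28]=0 (border '')
j=29 s[j]='b': π[29]=0 (border '')
j=30 s[j]='c': π[30]=0 (border '')
j=31 s[j]='a': π[31]=0 (border '')
j=32 s[j]='h': π[32]=0 (border '')
j=33 s[j]='e': π[33]=1 (border 'e')
j=34 s[j]='f': π[34]=2 (border 'ef')
j=35 s[j]='g': k: 2→0; π[35]=0 (border '')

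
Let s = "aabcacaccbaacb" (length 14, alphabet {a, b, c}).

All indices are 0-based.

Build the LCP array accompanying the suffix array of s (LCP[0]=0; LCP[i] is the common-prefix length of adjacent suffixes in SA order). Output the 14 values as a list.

rank→(start, suffix):
  0 → (0, 'aabcacaccbaacb')
  1 → (10, 'aacb')
  2 → (1, 'abcacaccbaacb')
  3 → (4, 'acaccbaacb')
  4 → (11, 'acb')
  5 → (6, 'accbaacb')
  6 → (13, 'b')
  7 → (9, 'baacb')
  8 → (2, 'bcacaccbaacb')
  9 → (3, 'cacaccbaacb')
  10 → (5, 'caccbaacb')
  11 → (12, 'cb')
  12 → (8, 'cbaacb')
  13 → (7, 'ccbaacb')

SA = [0, 10, 1, 4, 11, 6, 13, 9, 2, 3, 5, 12, 8, 7]
[i] adj suffixes → lcp
  [1] 0/10 → 2 ('aa')
  [2] 10/1 → 1 ('a')
  [3] 1/4 → 1 ('a')
  [4] 4/11 → 2 ('ac')
  [5] 11/6 → 2 ('ac')
  [6] 6/13 → 0 ('')
  [7] 13/9 → 1 ('b')
  [8] 9/2 → 1 ('b')
  [9] 2/3 → 0 ('')
  [10] 3/5 → 3 ('cac')
  [11] 5/12 → 1 ('c')
  [12] 12/8 → 2 ('cb')
  [13] 8/7 → 1 ('c')

[0, 2, 1, 1, 2, 2, 0, 1, 1, 0, 3, 1, 2, 1]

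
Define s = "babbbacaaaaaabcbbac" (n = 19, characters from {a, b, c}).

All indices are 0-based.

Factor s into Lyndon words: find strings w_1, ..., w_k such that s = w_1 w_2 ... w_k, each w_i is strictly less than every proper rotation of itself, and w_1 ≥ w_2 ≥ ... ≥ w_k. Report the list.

["b", "abbbac", "aaaaaabcbbac"]

emit factor 1: 'b' (i=0, period=1)
emit factor 2: 'abbbac' (i=1, period=6)
emit factor 3: 'aaaaaabcbbac' (i=7, period=12)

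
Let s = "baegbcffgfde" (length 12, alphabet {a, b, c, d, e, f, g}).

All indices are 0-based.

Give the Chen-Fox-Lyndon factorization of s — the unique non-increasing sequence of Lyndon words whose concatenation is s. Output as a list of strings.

["b", "aegbcffgfde"]

emit factor 1: 'b' (i=0, period=1)
emit factor 2: 'aegbcffgfde' (i=1, period=11)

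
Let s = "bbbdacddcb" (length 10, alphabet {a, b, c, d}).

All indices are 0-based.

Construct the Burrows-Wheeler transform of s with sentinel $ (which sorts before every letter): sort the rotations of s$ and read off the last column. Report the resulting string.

bdc$bbdabdc

rank  rotation     last
    0  $bbbdacddcb  b
    1  acddcb$bbbd  d
    2  b$bbbdacddc  c
    3  bbbdacddcb$  $
    4  bbdacddcb$b  b
    5  bdacddcb$bb  b
    6  cb$bbbdacdd  d
    7  cddcb$bbbda  a
    8  dacddcb$bbb  b
    9  dcb$bbbdacd  d
   10  ddcb$bbbdac  c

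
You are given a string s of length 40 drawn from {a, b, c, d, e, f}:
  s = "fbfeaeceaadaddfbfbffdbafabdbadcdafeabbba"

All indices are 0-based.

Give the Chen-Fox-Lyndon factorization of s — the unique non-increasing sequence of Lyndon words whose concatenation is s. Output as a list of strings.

emit factor 1: 'f' (i=0, period=1)
emit factor 2: 'bfe' (i=1, period=3)
emit factor 3: 'aece' (i=4, period=4)
emit factor 4: 'aadaddfbfbffdbafabdbadcdafeabbb' (i=8, period=31)
emit factor 5: 'a' (i=39, period=1)

["f", "bfe", "aece", "aadaddfbfbffdbafabdbadcdafeabbb", "a"]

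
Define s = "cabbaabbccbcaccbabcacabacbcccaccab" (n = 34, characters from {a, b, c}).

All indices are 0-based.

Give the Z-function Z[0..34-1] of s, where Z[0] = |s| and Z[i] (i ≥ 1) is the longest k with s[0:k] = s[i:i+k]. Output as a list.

[34, 0, 0, 0, 0, 0, 0, 0, 1, 1, 0, 2, 0, 1, 1, 0, 0, 0, 2, 0, 3, 0, 0, 0, 1, 0, 1, 1, 2, 0, 1, 3, 0, 0]

Z[0]=34
i=1: i≥r, start 0; Z[1]=0
i=2: i≥r, start 0; Z[2]=0
i=3: i≥r, start 0; Z[3]=0
i=4: i≥r, start 0; Z[4]=0
i=5: i≥r, start 0; Z[5]=0
i=6: i≥r, start 0; Z[6]=0
i=7: i≥r, start 0; Z[7]=0
i=8: i≥r, start 0; Z[8]=1 grow→box=[8,9)
i=9: i≥r, start 0; Z[9]=1 grow→box=[9,10)
i=10: i≥r, start 0; Z[10]=0
i=11: i≥r, start 0; Z[11]=2 grow→box=[11,13)
i=12: min(r-i=1, Z[1]=0)=0; Z[12]=0
i=13: i≥r, start 0; Z[13]=1 grow→box=[13,14)
i=14: i≥r, start 0; Z[14]=1 grow→box=[14,15)
i=15: i≥r, start 0; Z[15]=0
i=16: i≥r, start 0; Z[16]=0
i=17: i≥r, start 0; Z[17]=0
i=18: i≥r, start 0; Z[18]=2 grow→box=[18,20)
i=19: min(r-i=1, Z[1]=0)=0; Z[19]=0
i=20: i≥r, start 0; Z[20]=3 grow→box=[20,23)
i=21: min(r-i=2, Z[1]=0)=0; Z[21]=0
i=22: min(r-i=1, Z[2]=0)=0; Z[22]=0
i=23: i≥r, start 0; Z[23]=0
i=24: i≥r, start 0; Z[24]=1 grow→box=[24,25)
i=25: i≥r, start 0; Z[25]=0
i=26: i≥r, start 0; Z[26]=1 grow→box=[26,27)
i=27: i≥r, start 0; Z[27]=1 grow→box=[27,28)
i=28: i≥r, start 0; Z[28]=2 grow→box=[28,30)
i=29: min(r-i=1, Z[1]=0)=0; Z[29]=0
i=30: i≥r, start 0; Z[30]=1 grow→box=[30,31)
i=31: i≥r, start 0; Z[31]=3 grow→box=[31,34)
i=32: min(r-i=2, Z[1]=0)=0; Z[32]=0
i=33: min(r-i=1, Z[2]=0)=0; Z[33]=0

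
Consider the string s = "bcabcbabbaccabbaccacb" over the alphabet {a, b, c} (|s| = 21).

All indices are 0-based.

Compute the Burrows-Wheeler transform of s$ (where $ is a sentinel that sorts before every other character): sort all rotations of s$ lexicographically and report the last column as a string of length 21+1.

bbcccbbccbbaa$acbcabaa

rank  rotation                last
    0  $bcabcbabbaccabbaccacb  b
    1  abbaccabbaccacb$bcabcb  b
    2  abbaccacb$bcabcbabbacc  c
    3  abcbabbaccabbaccacb$bc  c
    4  acb$bcabcbabbaccabbacc  c
    5  accabbaccacb$bcabcbabb  b
    6  accacb$bcabcbabbaccabb  b
    7  b$bcabcbabbaccabbaccac  c
    8  babbaccabbaccacb$bcabc  c
    9  baccabbaccacb$bcabcbab  b
   10  baccacb$bcabcbabbaccab  b
   11  bbaccabbaccacb$bcabcba  a
   12  bbaccacb$bcabcbabbacca  a
   13  bcabcbabbaccabbaccacb$  $
   14  bcbabbaccabbaccacb$bca  a
   15  cabbaccacb$bcabcbabbac  c
   16  cabcbabbaccabbaccacb$b  b
   17  cacb$bcabcbabbaccabbac  c
   18  cb$bcabcbabbaccabbacca  a
   19  cbabbaccabbaccacb$bcab  b
   20  ccabbaccacb$bcabcbabba  a
   21  ccacb$bcabcbabbaccabba  a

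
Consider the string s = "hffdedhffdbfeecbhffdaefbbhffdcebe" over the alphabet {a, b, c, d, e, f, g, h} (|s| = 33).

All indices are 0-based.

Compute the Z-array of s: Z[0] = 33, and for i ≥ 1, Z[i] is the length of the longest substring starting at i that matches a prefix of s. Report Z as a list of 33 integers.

[33, 0, 0, 0, 0, 0, 4, 0, 0, 0, 0, 0, 0, 0, 0, 0, 4, 0, 0, 0, 0, 0, 0, 0, 0, 4, 0, 0, 0, 0, 0, 0, 0]

Z[0]=33
i=1: i≥r, start 0; Z[1]=0
i=2: i≥r, start 0; Z[2]=0
i=3: i≥r, start 0; Z[3]=0
i=4: i≥r, start 0; Z[4]=0
i=5: i≥r, start 0; Z[5]=0
i=6: i≥r, start 0; Z[6]=4 grow→box=[6,10)
i=7: min(r-i=3, Z[1]=0)=0; Z[7]=0
i=8: min(r-i=2, Z[2]=0)=0; Z[8]=0
i=9: min(r-i=1, Z[3]=0)=0; Z[9]=0
i=10: i≥r, start 0; Z[10]=0
i=11: i≥r, start 0; Z[11]=0
i=12: i≥r, start 0; Z[12]=0
i=13: i≥r, start 0; Z[13]=0
i=14: i≥r, start 0; Z[14]=0
i=15: i≥r, start 0; Z[15]=0
i=16: i≥r, start 0; Z[16]=4 grow→box=[16,20)
i=17: min(r-i=3, Z[1]=0)=0; Z[17]=0
i=18: min(r-i=2, Z[2]=0)=0; Z[18]=0
i=19: min(r-i=1, Z[3]=0)=0; Z[19]=0
i=20: i≥r, start 0; Z[20]=0
i=21: i≥r, start 0; Z[21]=0
i=22: i≥r, start 0; Z[22]=0
i=23: i≥r, start 0; Z[23]=0
i=24: i≥r, start 0; Z[24]=0
i=25: i≥r, start 0; Z[25]=4 grow→box=[25,29)
i=26: min(r-i=3, Z[1]=0)=0; Z[26]=0
i=27: min(r-i=2, Z[2]=0)=0; Z[27]=0
i=28: min(r-i=1, Z[3]=0)=0; Z[28]=0
i=29: i≥r, start 0; Z[29]=0
i=30: i≥r, start 0; Z[30]=0
i=31: i≥r, start 0; Z[31]=0
i=32: i≥r, start 0; Z[32]=0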